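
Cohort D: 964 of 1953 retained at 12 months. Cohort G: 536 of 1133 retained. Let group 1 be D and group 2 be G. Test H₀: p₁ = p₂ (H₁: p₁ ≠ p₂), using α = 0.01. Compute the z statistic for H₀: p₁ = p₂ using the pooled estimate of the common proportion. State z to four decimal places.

z = 1.0993

p̂₁ = 964/1953 ≈ 0.4935996, p̂₂ = 536/1133 ≈ 0.4730803.
Pooled p̂ = (964+536)/(1953+1133) = 1500/3086 = 0.4860661.
SE = √(p̂(1−p̂)(1/n₁+1/n₂)) = √(0.4860661·0.5139339·0.00139465) = √(0.000348391) = 0.0186652.
z = (0.4935996 − 0.4730803)/0.0186652 = 0.0205193/0.0186652 = 1.0993.
p-value = 2·P(Z > 1.099) ≈ 0.2716. With α = 0.01, fail to reject H₀.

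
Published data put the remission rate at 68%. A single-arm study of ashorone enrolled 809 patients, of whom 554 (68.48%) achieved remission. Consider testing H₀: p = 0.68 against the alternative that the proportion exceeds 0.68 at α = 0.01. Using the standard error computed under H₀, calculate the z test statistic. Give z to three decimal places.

p̂ = 554/809 = 0.684796.
Under H₀, SE = √(0.68·0.32/809) = √(0.000268974) = 0.016400.
z = (0.684796 − 0.68)/0.016400 = 0.004796/0.016400 = 0.292.
p-value = P(Z > 0.292) ≈ 0.3850. With α = 0.01, fail to reject H₀.

z = 0.292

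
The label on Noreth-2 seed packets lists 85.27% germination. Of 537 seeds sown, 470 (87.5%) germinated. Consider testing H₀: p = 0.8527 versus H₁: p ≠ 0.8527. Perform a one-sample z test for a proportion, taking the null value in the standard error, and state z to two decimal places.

p̂ = 470/537 = 0.8752.
Standard error under H₀: √(0.8527×0.1473/537) = 0.0153.
z = (0.8752 − 0.8527)/0.0153 = 0.0225/0.0153 = 1.47.

z = 1.47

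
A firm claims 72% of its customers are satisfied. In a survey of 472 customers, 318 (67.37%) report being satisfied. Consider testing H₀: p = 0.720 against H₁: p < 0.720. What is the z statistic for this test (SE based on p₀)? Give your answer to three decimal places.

p̂ = 318/472 ≈ 0.67373.
Under H₀, SE = √(0.72·0.28/472) = √(0.000427119) = 0.02067.
z = (0.67373 − 0.72)/0.02067 = -0.04627/0.02067 = -2.239.

z = -2.239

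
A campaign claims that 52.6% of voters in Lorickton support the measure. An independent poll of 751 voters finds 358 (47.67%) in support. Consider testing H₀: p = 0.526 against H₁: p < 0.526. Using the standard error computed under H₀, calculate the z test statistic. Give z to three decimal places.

p̂ = 358/751 = 0.47670.
Under H₀, SE = √(0.526·0.474/751) = √(0.000331989) = 0.01822.
z = (0.47670 − 0.526)/0.01822 = -0.04930/0.01822 = -2.706.

z = -2.706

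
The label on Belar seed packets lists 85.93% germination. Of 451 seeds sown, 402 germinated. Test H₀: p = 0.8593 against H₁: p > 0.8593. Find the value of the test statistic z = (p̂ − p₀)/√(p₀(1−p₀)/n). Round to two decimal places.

z = 1.96

p̂ = 402/451 = 0.8914.
SE = √(p₀(1−p₀)/n) = √(0.1209/451) = 0.0164.
z = (0.8914 − 0.8593)/0.0164 = 0.0321/0.0164 = 1.96.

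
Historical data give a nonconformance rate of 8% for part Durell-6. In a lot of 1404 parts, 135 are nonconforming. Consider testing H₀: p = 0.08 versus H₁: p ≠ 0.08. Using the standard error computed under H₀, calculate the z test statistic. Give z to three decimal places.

z = 2.231

p̂ = 135/1404 = 0.09615.
Under H₀, SE = √(0.08·0.92/1404) = √(5.24217e-05) = 0.00724.
z = (0.09615 − 0.08)/0.00724 = 0.01615/0.00724 = 2.231.
p-value = 2·P(Z > 2.231) ≈ 0.0257.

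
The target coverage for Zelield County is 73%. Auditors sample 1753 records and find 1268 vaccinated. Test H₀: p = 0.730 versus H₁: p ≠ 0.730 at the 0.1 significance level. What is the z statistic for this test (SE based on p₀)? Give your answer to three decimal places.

z = -0.629

p̂ = 1268/1753 ≈ 0.72333.
Under H₀, SE = √(0.73·0.27/1753) = √(0.000112436) = 0.01060.
z = (0.72333 − 0.73)/0.01060 = -0.00667/0.01060 = -0.629.
p-value = 2·P(Z > 0.629) ≈ 0.5294; since p > α = 0.1, fail to reject H₀.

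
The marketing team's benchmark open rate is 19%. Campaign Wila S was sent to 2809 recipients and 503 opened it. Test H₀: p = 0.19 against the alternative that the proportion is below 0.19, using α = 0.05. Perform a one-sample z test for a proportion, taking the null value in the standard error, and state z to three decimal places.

p̂ = 503/2809 = 0.17907.
SE = √(p₀(1−p₀)/n) = √(0.1539/2809) = 0.00740.
z = (0.17907 − 0.19)/0.00740 = -0.01093/0.00740 = -1.477.
p-value = P(Z < -1.477) ≈ 0.0698. With α = 0.05, fail to reject H₀.

z = -1.477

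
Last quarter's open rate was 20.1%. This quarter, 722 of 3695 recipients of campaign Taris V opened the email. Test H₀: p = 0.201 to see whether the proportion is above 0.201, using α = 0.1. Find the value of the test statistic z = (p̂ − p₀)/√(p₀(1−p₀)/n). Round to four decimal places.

p̂ = 722/3695 ≈ 0.195399.
SE = √(p₀(1−p₀)/n) = √(0.1606/3695) = 0.006593.
z = (0.195399 − 0.201)/0.006593 = -0.005601/0.006593 = -0.8495.
p-value = P(Z > -0.850) ≈ 0.8022, so at α = 0.1 we fail to reject H₀.

z = -0.8495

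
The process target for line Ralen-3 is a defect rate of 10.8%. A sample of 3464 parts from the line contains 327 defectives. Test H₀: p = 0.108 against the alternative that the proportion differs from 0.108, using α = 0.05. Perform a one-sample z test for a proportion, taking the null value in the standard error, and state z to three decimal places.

p̂ = 327/3464 = 0.094400.
Under H₀, SE = √(0.108·0.892/3464) = √(2.78106e-05) = 0.005274.
z = (0.094400 − 0.108)/0.005274 = -0.013600/0.005274 = -2.579.
p-value = 2·P(Z > 2.579) ≈ 0.0099; since p < α = 0.05, reject H₀.

z = -2.579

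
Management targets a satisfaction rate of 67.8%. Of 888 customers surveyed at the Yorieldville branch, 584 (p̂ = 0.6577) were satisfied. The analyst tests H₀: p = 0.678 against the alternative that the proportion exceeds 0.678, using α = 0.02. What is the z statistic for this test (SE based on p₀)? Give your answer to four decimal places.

z = -1.2974

p̂ = 584/888 ≈ 0.6576577.
SE = √(p₀(1−p₀)/n) = √(0.21832/888) = 0.0156796.
z = (0.6576577 − 0.678)/0.0156796 = -0.0203423/0.0156796 = -1.2974.
p-value = P(Z > -1.297) ≈ 0.9027; since p > α = 0.02, fail to reject H₀.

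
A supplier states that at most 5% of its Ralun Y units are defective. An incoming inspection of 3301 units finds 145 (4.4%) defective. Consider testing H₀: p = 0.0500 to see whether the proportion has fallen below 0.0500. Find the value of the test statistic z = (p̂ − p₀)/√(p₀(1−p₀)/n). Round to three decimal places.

p̂ = 145/3301 = 0.043926.
SE = √(p₀(1−p₀)/n) = √(0.0475/3301) = 0.003793.
z = (0.043926 − 0.05)/0.003793 = -0.006074/0.003793 = -1.601.
p-value = P(Z < -1.601) ≈ 0.0547.

z = -1.601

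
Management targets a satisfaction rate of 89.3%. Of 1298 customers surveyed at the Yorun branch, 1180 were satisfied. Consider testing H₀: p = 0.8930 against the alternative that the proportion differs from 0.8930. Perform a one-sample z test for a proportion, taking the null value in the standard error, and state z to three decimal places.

z = 1.875

p̂ = 1180/1298 = 0.90909.
Under H₀, SE = √(0.893·0.107/1298) = √(7.3614e-05) = 0.00858.
z = (0.90909 − 0.893)/0.00858 = 0.01609/0.00858 = 1.875.
p-value = 2·P(Z > 1.875) ≈ 0.0607.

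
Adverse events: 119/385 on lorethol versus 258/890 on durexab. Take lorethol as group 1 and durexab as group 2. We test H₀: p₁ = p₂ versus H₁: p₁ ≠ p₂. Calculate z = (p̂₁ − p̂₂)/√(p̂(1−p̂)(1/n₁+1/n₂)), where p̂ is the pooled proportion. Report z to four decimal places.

z = 0.6898

p̂₁ = 119/385 = 0.309091, p̂₂ = 258/890 = 0.289888.
Pooled p̂ = (119+258)/(385+890) = 377/1275 = 0.295686.
SE = √(p̂(1−p̂)(1/n₁+1/n₂)) = √(0.295686·0.704314·0.003721) = √(0.00077492) = 0.027837.
z = (0.309091 − 0.289888)/0.027837 = 0.019203/0.027837 = 0.6898.
Two-sided p-value ≈ 2·Φ(−0.690) = 0.4903.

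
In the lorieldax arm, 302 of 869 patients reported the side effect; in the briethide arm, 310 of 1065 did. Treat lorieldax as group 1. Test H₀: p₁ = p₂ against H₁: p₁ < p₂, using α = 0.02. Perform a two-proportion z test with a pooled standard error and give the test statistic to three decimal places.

p̂₁ = 302/869 = 0.34753, p̂₂ = 310/1065 = 0.29108.
Pooled p̂ = (302+310)/(869+1065) = 612/1934 = 0.31644.
SE = √(0.216307 × 0.00208972) = 0.02126.
z = (0.34753 − 0.29108)/0.02126 = 0.05645/0.02126 = 2.655.
p-value = P(Z < 2.655) ≈ 0.9960. With α = 0.02, fail to reject H₀.

z = 2.655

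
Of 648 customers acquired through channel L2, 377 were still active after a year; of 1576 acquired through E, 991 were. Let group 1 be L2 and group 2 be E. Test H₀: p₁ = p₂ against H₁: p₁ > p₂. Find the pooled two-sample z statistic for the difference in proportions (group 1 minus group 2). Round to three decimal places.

z = -2.071

p̂₁ = 377/648 = 0.581790, p̂₂ = 991/1576 = 0.628807.
Pooled p̂ = (377+991)/(648+1576) = 1368/2224 = 0.615108.
SE = √(p̂(1−p̂)(1/n₁+1/n₂)) = √(0.615108·0.384892·0.00217773) = √(0.000515577) = 0.022706.
z = (0.581790 − 0.628807)/0.022706 = -0.047017/0.022706 = -2.071.
p-value = P(Z > -2.071) ≈ 0.9808.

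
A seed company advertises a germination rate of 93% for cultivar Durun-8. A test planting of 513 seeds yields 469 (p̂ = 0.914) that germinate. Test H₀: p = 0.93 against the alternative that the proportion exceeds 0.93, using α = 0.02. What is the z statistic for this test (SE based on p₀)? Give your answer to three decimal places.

z = -1.400

p̂ = 469/513 ≈ 0.914230.
Under H₀, SE = √(0.93·0.07/513) = √(0.000126901) = 0.011265.
z = (0.914230 − 0.93)/0.011265 = -0.015770/0.011265 = -1.400.
p-value = P(Z > -1.400) ≈ 0.9192. With α = 0.02, fail to reject H₀.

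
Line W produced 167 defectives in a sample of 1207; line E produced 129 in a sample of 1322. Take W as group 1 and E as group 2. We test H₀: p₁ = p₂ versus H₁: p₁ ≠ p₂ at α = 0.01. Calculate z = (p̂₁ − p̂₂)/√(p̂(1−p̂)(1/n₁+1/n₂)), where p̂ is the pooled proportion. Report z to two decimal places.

z = 3.19

p̂₁ = 167/1207 = 0.1384, p̂₂ = 129/1322 = 0.0976.
Pooled p̂ = (167+129)/(1207+1322) = 296/2529 = 0.1170.
SE = √(p̂(1−p̂)(1/n₁+1/n₂)) = √(0.1170·0.8830·0.00158493) = √(0.000163792) = 0.0128.
z = (0.1384 − 0.0976)/0.0128 = 0.0408/0.0128 = 3.19.
p-value = 2·P(Z > 3.186) ≈ 0.0014. With α = 0.01, reject H₀.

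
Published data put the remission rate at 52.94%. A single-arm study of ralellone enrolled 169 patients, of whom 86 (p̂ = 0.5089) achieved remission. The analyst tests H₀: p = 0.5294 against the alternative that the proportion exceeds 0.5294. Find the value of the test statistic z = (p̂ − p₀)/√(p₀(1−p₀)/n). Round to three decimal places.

z = -0.535

p̂ = 86/169 = 0.50888.
Under H₀, SE = √(0.5294·0.4706/169) = √(0.00147418) = 0.03839.
z = (0.50888 − 0.5294)/0.03839 = -0.02052/0.03839 = -0.535.
p-value = P(Z > -0.535) ≈ 0.7035.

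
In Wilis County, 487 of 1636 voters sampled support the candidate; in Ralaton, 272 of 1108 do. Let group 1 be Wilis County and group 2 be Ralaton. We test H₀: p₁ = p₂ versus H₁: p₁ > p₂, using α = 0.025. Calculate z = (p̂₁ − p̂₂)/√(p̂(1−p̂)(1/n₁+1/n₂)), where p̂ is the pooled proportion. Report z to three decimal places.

z = 2.999

p̂₁ = 487/1636 = 0.29768, p̂₂ = 272/1108 = 0.24549.
Pooled p̂ = (487+272)/(1636+1108) = 759/2744 = 0.27660.
SE = √(0.200094 × 0.00151377) = 0.01740.
z = (0.29768 − 0.24549)/0.01740 = 0.05219/0.01740 = 2.999.
p-value = P(Z > 2.999) ≈ 0.0014; since p < α = 0.025, reject H₀.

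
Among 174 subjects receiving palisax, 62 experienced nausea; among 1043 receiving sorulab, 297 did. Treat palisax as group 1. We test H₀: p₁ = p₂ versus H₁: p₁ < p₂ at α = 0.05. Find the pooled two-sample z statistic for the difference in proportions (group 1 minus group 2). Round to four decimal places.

p̂₁ = 62/174 ≈ 0.3563218, p̂₂ = 297/1043 ≈ 0.2847555.
Pooled p̂ = (62+297)/(174+1043) = 359/1217 = 0.2949877.
SE = √(0.20797 × 0.0067059) = 0.0373447.
z = (0.3563218 − 0.2847555)/0.0373447 = 0.0715663/0.0373447 = 1.9164.
p-value = P(Z < 1.916) ≈ 0.9723; since p > α = 0.05, fail to reject H₀.

z = 1.9164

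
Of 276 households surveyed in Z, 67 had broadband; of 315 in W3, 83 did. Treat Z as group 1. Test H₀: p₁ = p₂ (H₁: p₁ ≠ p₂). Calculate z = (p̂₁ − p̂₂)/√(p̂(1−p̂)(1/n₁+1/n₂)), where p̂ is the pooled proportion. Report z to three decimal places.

p̂₁ = 67/276 ≈ 0.24275, p̂₂ = 83/315 ≈ 0.26349.
Pooled p̂ = (67+83)/(276+315) = 150/591 = 0.25381.
SE = √(0.189389 × 0.00679779) = 0.03588.
z = (0.24275 − 0.26349)/0.03588 = -0.02074/0.03588 = -0.578.

z = -0.578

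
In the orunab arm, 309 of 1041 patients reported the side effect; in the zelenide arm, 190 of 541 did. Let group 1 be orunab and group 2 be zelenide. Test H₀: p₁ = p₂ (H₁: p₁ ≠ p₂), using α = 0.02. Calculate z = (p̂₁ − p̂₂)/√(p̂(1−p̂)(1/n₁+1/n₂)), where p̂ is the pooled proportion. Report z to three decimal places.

p̂₁ = 309/1041 = 0.296830, p̂₂ = 190/541 = 0.351201.
Pooled p̂ = (309+190)/(1041+541) = 499/1582 = 0.315424.
SE = √(p̂(1−p̂)(1/n₁+1/n₂)) = √(0.315424·0.684576·0.00280904) = √(0.000606561) = 0.024628.
z = (0.296830 − 0.351201)/0.024628 = -0.054371/0.024628 = -2.208.
Two-sided p-value ≈ 2·Φ(−2.208) = 0.0273, so at α = 0.02 we fail to reject H₀.

z = -2.208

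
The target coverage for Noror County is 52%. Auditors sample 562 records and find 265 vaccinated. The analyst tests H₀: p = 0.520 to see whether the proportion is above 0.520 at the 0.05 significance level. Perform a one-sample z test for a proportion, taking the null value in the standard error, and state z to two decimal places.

z = -2.30

p̂ = 265/562 ≈ 0.4715.
SE = √(p₀(1−p₀)/n) = √(0.2496/562) = 0.0211.
z = (0.4715 − 0.52)/0.0211 = -0.0485/0.0211 = -2.30.
p-value = P(Z > -2.300) ≈ 0.9893; since p > α = 0.05, fail to reject H₀.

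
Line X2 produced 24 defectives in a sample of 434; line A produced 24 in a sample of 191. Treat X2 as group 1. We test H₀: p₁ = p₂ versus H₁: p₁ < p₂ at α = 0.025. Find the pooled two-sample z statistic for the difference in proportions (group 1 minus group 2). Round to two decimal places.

z = -3.04

p̂₁ = 24/434 ≈ 0.05530, p̂₂ = 24/191 ≈ 0.12565.
Pooled p̂ = (24+24)/(434+191) = 48/625 = 0.07680.
SE = √(0.0709018 × 0.00753975) = 0.02312.
z = (0.05530 − 0.12565)/0.02312 = -0.07035/0.02312 = -3.04.
p-value = P(Z < -3.043) ≈ 0.0012. With α = 0.025, reject H₀.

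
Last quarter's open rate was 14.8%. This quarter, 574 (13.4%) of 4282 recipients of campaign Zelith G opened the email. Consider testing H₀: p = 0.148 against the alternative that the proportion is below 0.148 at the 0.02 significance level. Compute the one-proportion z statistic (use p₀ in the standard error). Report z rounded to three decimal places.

p̂ = 574/4282 = 0.1340495.
Under H₀, SE = √(0.148·0.852/4282) = √(2.94479e-05) = 0.0054266.
z = (0.1340495 − 0.148)/0.0054266 = -0.0139505/0.0054266 = -2.571.
p-value = P(Z < -2.571) ≈ 0.0051. With α = 0.02, reject H₀.

z = -2.571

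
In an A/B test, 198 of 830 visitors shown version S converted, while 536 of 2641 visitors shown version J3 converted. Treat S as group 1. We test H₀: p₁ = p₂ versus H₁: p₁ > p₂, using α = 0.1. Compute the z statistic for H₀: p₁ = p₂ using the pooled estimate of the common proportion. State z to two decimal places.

p̂₁ = 198/830 = 0.23855, p̂₂ = 536/2641 = 0.20295.
Pooled p̂ = (198+536)/(830+2641) = 734/3471 = 0.21147.
SE = √(0.166748 × 0.00158346) = 0.01625.
z = (0.23855 − 0.20295)/0.01625 = 0.03560/0.01625 = 2.19.
p-value = P(Z > 2.191) ≈ 0.0142. With α = 0.1, reject H₀.

z = 2.19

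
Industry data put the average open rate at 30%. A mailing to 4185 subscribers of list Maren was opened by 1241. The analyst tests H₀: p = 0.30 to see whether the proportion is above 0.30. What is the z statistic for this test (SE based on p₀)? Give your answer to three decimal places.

p̂ = 1241/4185 = 0.29654.
Standard error under H₀: √(0.3×0.7/4185) = 0.00708.
z = (0.29654 − 0.3)/0.00708 = -0.00346/0.00708 = -0.489.
p-value = P(Z > -0.489) ≈ 0.6876.

z = -0.489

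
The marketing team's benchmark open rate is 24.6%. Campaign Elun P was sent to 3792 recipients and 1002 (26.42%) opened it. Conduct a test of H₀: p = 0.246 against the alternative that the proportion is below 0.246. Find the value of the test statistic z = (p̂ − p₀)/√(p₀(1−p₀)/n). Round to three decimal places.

z = 2.608

p̂ = 1002/3792 ≈ 0.264241.
Under H₀, SE = √(0.246·0.754/3792) = √(4.89146e-05) = 0.006994.
z = (0.264241 − 0.246)/0.006994 = 0.018241/0.006994 = 2.608.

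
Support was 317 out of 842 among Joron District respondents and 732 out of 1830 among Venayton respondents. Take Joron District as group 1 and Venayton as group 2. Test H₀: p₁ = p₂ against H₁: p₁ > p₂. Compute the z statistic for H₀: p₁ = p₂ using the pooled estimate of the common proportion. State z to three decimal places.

p̂₁ = 317/842 = 0.37648, p̂₂ = 732/1830 = 0.40000.
Pooled p̂ = (317+732)/(842+1830) = 1049/2672 = 0.39259.
SE = √(0.238463 × 0.0017341) = 0.02034.
z = (0.37648 − 0.40000)/0.02034 = -0.02352/0.02034 = -1.156.

z = -1.156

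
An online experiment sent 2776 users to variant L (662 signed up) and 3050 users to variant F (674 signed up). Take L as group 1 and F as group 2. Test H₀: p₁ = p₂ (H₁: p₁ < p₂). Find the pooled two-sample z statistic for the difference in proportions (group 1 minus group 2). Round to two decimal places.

z = 1.59

p̂₁ = 662/2776 = 0.2385, p̂₂ = 674/3050 = 0.2210.
Pooled p̂ = (662+674)/(2776+3050) = 1336/5826 = 0.2293.
SE = √(0.176731 × 0.000688099) = 0.0110.
z = (0.2385 − 0.2210)/0.0110 = 0.0175/0.0110 = 1.59.
p-value = P(Z < 1.586) ≈ 0.9436.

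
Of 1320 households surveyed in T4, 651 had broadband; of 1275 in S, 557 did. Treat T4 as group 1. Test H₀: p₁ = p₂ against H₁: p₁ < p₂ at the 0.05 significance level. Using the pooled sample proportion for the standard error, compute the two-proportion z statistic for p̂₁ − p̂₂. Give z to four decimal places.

p̂₁ = 651/1320 = 0.4931818, p̂₂ = 557/1275 = 0.4368627.
Pooled p̂ = (651+557)/(1320+1275) = 1208/2595 = 0.4655106.
SE = √(0.24881 × 0.00154189) = 0.0195867.
z = (0.4931818 − 0.4368627)/0.0195867 = 0.0563191/0.0195867 = 2.8754.
p-value = P(Z < 2.875) ≈ 0.9980; since p > α = 0.05, fail to reject H₀.

z = 2.8754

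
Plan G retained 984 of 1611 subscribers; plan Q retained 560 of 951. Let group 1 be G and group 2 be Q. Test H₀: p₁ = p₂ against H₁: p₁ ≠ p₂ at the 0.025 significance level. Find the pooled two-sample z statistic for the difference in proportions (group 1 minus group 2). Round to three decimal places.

p̂₁ = 984/1611 ≈ 0.61080, p̂₂ = 560/951 ≈ 0.58885.
Pooled p̂ = (984+560)/(1611+951) = 1544/2562 = 0.60265.
SE = √(0.239462 × 0.00167226) = 0.02001.
z = (0.61080 − 0.58885)/0.02001 = 0.02195/0.02001 = 1.097.
Two-sided p-value ≈ 2·Φ(−1.097) = 0.2728, so at α = 0.025 we fail to reject H₀.

z = 1.097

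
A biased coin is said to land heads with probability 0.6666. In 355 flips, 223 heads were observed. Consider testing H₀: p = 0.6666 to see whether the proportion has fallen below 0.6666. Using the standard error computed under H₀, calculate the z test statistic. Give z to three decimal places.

p̂ = 223/355 ≈ 0.62817.
Under H₀, SE = √(0.6666·0.3334/355) = √(0.000626041) = 0.02502.
z = (0.62817 − 0.6666)/0.02502 = -0.03843/0.02502 = -1.536.

z = -1.536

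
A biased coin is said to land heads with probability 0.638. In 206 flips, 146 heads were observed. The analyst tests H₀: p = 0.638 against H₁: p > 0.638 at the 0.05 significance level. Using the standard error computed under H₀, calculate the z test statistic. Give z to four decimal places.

p̂ = 146/206 = 0.708738.
SE = √(p₀(1−p₀)/n) = √(0.23096/206) = 0.033484.
z = (0.708738 − 0.638)/0.033484 = 0.070738/0.033484 = 2.1126.
p-value = P(Z > 2.113) ≈ 0.0173; since p < α = 0.05, reject H₀.

z = 2.1126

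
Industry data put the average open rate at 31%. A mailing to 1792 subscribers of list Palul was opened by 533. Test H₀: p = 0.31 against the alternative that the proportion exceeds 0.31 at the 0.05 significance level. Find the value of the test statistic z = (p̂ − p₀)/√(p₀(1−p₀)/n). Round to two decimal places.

z = -1.15

p̂ = 533/1792 = 0.29743.
Standard error under H₀: √(0.31×0.69/1792) = 0.01093.
z = (0.29743 − 0.31)/0.01093 = -0.01257/0.01093 = -1.15.
p-value = P(Z > -1.150) ≈ 0.8750, so at α = 0.05 we fail to reject H₀.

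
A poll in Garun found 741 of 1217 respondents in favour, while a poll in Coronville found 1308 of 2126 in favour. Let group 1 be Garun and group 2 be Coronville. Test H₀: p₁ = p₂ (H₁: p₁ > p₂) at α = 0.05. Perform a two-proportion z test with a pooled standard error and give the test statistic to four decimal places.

p̂₁ = 741/1217 ≈ 0.608874, p̂₂ = 1308/2126 ≈ 0.615240.
Pooled p̂ = (741+1308)/(1217+2126) = 2049/3343 = 0.612923.
SE = √(0.237249 × 0.00129206) = 0.017508.
z = (0.608874 − 0.615240)/0.017508 = -0.006366/0.017508 = -0.3636.
p-value = P(Z > -0.364) ≈ 0.6419; since p > α = 0.05, fail to reject H₀.

z = -0.3636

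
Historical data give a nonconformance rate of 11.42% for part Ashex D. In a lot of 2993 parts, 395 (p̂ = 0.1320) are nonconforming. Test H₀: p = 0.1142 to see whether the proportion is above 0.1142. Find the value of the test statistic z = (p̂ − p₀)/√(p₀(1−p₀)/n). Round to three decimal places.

z = 3.057

p̂ = 395/2993 ≈ 0.131975.
Standard error under H₀: √(0.1142×0.8858/2993) = 0.005814.
z = (0.131975 − 0.1142)/0.005814 = 0.017775/0.005814 = 3.057.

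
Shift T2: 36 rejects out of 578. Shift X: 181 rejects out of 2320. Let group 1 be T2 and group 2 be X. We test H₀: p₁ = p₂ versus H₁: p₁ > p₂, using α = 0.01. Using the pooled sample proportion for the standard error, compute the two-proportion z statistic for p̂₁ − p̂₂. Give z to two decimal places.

z = -1.29

p̂₁ = 36/578 ≈ 0.0623, p̂₂ = 181/2320 ≈ 0.0780.
Pooled p̂ = (36+181)/(578+2320) = 217/2898 = 0.0749.
SE = √(p̂(1−p̂)(1/n₁+1/n₂)) = √(0.0749·0.9251·0.00216114) = √(0.000149707) = 0.0122.
z = (0.0623 − 0.0780)/0.0122 = -0.0157/0.0122 = -1.29.
p-value = P(Z > -1.286) ≈ 0.9008; since p > α = 0.01, fail to reject H₀.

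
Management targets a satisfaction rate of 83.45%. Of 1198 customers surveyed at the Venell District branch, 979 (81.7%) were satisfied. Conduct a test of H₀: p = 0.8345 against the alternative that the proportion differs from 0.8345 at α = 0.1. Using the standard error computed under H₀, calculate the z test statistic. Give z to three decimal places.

p̂ = 979/1198 = 0.817195.
SE = √(p₀(1−p₀)/n) = √(0.13811/1198) = 0.010737.
z = (0.817195 − 0.8345)/0.010737 = -0.017305/0.010737 = -1.612.
Two-sided p-value ≈ 2·Φ(−1.612) = 0.1070; since p > α = 0.1, fail to reject H₀.

z = -1.612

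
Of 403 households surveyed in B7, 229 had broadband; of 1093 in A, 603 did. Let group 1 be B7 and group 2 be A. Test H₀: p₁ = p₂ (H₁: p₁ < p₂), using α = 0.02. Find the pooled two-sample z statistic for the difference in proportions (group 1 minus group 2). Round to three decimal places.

p̂₁ = 229/403 = 0.568238, p̂₂ = 603/1093 = 0.551693.
Pooled p̂ = (229+603)/(403+1093) = 832/1496 = 0.556150.
SE = √(p̂(1−p̂)(1/n₁+1/n₂)) = √(0.556150·0.443850·0.0033963) = √(0.000838368) = 0.028955.
z = (0.568238 − 0.551693)/0.028955 = 0.016545/0.028955 = 0.571.
p-value = P(Z < 0.571) ≈ 0.7161. With α = 0.02, fail to reject H₀.

z = 0.571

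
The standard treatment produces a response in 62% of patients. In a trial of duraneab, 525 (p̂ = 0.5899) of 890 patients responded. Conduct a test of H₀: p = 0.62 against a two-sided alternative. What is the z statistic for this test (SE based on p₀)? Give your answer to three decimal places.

p̂ = 525/890 = 0.58989.
Under H₀, SE = √(0.62·0.38/890) = √(0.000264719) = 0.01627.
z = (0.58989 − 0.62)/0.01627 = -0.03011/0.01627 = -1.851.

z = -1.851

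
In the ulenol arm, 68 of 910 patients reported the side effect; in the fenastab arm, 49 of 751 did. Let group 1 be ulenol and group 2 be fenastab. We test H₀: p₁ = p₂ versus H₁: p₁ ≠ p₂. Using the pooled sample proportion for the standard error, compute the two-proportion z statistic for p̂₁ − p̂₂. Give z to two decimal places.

z = 0.75

p̂₁ = 68/910 ≈ 0.0747, p̂₂ = 49/751 ≈ 0.0652.
Pooled p̂ = (68+49)/(910+751) = 117/1661 = 0.0704.
SE = √(0.0654778 × 0.00243046) = 0.0126.
z = (0.0747 − 0.0652)/0.0126 = 0.0095/0.0126 = 0.75.
p-value = 2·P(Z > 0.751) ≈ 0.4524.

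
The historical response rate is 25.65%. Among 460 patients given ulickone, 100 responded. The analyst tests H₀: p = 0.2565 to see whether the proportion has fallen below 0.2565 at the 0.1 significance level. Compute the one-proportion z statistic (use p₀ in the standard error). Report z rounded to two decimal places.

z = -1.92

p̂ = 100/460 = 0.2174.
Standard error under H₀: √(0.2565×0.7435/460) = 0.0204.
z = (0.2174 − 0.2565)/0.0204 = -0.0391/0.0204 = -1.92.
p-value = P(Z < -1.921) ≈ 0.0274. With α = 0.1, reject H₀.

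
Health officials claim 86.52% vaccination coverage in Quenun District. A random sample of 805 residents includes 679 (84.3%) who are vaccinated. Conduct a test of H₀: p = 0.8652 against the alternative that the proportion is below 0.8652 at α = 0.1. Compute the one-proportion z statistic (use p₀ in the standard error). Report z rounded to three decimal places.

z = -1.805

p̂ = 679/805 ≈ 0.843478.
SE = √(p₀(1−p₀)/n) = √(0.11663/805) = 0.012037.
z = (0.843478 − 0.8652)/0.012037 = -0.021722/0.012037 = -1.805.
p-value = P(Z < -1.805) ≈ 0.0356, so at α = 0.1 we reject H₀.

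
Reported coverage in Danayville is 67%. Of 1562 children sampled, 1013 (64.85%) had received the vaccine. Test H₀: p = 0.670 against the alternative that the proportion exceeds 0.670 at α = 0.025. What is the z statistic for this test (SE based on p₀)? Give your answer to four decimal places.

p̂ = 1013/1562 = 0.648528.
SE = √(p₀(1−p₀)/n) = √(0.2211/1562) = 0.011897.
z = (0.648528 − 0.67)/0.011897 = -0.021472/0.011897 = -1.8048.
p-value = P(Z > -1.805) ≈ 0.9644. With α = 0.025, fail to reject H₀.

z = -1.8048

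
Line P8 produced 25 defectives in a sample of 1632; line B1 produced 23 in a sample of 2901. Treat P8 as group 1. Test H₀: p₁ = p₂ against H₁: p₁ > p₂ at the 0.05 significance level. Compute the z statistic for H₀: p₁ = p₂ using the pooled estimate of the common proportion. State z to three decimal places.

p̂₁ = 25/1632 ≈ 0.0153186, p̂₂ = 23/2901 ≈ 0.0079283.
Pooled p̂ = (25+23)/(1632+2901) = 48/4533 = 0.0105890.
SE = √(p̂(1−p̂)(1/n₁+1/n₂)) = √(0.0105890·0.9894110·0.000957454) = √(1.00311e-05) = 0.0031672.
z = (0.0153186 − 0.0079283)/0.0031672 = 0.0073903/0.0031672 = 2.333.
p-value = P(Z > 2.333) ≈ 0.0098. With α = 0.05, reject H₀.

z = 2.333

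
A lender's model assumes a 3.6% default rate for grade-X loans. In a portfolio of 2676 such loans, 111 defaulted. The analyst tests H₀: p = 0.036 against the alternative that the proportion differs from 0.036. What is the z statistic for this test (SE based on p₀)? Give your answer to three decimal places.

p̂ = 111/2676 = 0.04148.
SE = √(p₀(1−p₀)/n) = √(0.034704/2676) = 0.00360.
z = (0.04148 − 0.036)/0.00360 = 0.00548/0.00360 = 1.522.
Two-sided p-value ≈ 2·Φ(−1.522) = 0.1281.

z = 1.522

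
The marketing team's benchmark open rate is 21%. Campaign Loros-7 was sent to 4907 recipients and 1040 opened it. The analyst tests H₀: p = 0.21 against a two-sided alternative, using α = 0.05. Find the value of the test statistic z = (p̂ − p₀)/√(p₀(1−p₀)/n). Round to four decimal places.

z = 0.3340

p̂ = 1040/4907 = 0.211942.
Standard error under H₀: √(0.21×0.79/4907) = 0.005815.
z = (0.211942 − 0.21)/0.005815 = 0.001942/0.005815 = 0.3340.
p-value = 2·P(Z > 0.334) ≈ 0.7384, so at α = 0.05 we fail to reject H₀.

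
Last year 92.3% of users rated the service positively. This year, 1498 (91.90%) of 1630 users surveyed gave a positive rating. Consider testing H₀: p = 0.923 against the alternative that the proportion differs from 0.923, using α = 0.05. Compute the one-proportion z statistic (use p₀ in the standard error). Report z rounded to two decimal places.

z = -0.60

p̂ = 1498/1630 = 0.91902.
Under H₀, SE = √(0.923·0.077/1630) = √(4.36018e-05) = 0.00660.
z = (0.91902 − 0.923)/0.00660 = -0.00398/0.00660 = -0.60.
Two-sided p-value ≈ 2·Φ(−0.603) = 0.5465, so at α = 0.05 we fail to reject H₀.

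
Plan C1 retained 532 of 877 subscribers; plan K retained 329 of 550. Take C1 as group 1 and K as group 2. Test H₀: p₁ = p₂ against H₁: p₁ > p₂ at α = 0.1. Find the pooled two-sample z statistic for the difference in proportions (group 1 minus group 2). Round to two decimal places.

p̂₁ = 532/877 ≈ 0.6066, p̂₂ = 329/550 ≈ 0.5982.
Pooled p̂ = (532+329)/(877+550) = 861/1427 = 0.6034.
SE = √(p̂(1−p̂)(1/n₁+1/n₂)) = √(0.6034·0.3966·0.00295843) = √(0.000708) = 0.0266.
z = (0.6066 − 0.5982)/0.0266 = 0.0084/0.0266 = 0.32.
p-value = P(Z > 0.317) ≈ 0.3757. With α = 0.1, fail to reject H₀.

z = 0.32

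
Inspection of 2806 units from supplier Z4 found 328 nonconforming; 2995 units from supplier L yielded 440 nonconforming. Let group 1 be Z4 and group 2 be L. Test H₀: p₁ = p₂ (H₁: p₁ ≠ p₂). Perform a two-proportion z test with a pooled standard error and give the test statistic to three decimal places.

z = -3.371

p̂₁ = 328/2806 ≈ 0.1168924, p̂₂ = 440/2995 ≈ 0.1469115.
Pooled p̂ = (328+440)/(2806+2995) = 768/5801 = 0.1323910.
SE = √(p̂(1−p̂)(1/n₁+1/n₂)) = √(0.1323910·0.8676090·0.000690269) = √(7.92868e-05) = 0.0089043.
z = (0.1168924 − 0.1469115)/0.0089043 = -0.0300191/0.0089043 = -3.371.
Two-sided p-value ≈ 2·Φ(−3.371) = 0.0007.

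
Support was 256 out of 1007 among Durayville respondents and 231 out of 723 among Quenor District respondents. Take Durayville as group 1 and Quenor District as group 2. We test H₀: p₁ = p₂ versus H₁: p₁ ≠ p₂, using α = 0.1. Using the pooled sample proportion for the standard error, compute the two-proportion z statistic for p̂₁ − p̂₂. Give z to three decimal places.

p̂₁ = 256/1007 ≈ 0.25422, p̂₂ = 231/723 ≈ 0.31950.
Pooled p̂ = (256+231)/(1007+723) = 487/1730 = 0.28150.
SE = √(p̂(1−p̂)(1/n₁+1/n₂)) = √(0.28150·0.71850·0.00237617) = √(0.000480603) = 0.02192.
z = (0.25422 − 0.31950)/0.02192 = -0.06528/0.02192 = -2.978.
p-value = 2·P(Z > 2.978) ≈ 0.0029; since p < α = 0.1, reject H₀.

z = -2.978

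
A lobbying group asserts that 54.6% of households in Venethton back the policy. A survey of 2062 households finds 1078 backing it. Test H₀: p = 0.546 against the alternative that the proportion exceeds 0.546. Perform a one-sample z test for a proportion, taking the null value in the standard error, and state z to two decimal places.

p̂ = 1078/2062 ≈ 0.52279.
Standard error under H₀: √(0.546×0.454/2062) = 0.01096.
z = (0.52279 − 0.546)/0.01096 = -0.02321/0.01096 = -2.12.

z = -2.12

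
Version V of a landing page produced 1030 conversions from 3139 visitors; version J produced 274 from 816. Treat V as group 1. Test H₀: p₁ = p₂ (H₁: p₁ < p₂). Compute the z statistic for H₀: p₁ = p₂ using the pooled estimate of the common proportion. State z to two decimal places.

z = -0.41

p̂₁ = 1030/3139 ≈ 0.32813, p̂₂ = 274/816 ≈ 0.33578.
Pooled p̂ = (1030+274)/(3139+816) = 1304/3955 = 0.32971.
SE = √(p̂(1−p̂)(1/n₁+1/n₂)) = √(0.32971·0.67029·0.00154406) = √(0.00034124) = 0.01847.
z = (0.32813 − 0.33578)/0.01847 = -0.00765/0.01847 = -0.41.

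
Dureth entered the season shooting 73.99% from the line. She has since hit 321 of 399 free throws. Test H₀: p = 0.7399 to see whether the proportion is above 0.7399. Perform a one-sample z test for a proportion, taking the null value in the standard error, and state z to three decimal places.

z = 2.942

p̂ = 321/399 = 0.80451.
Standard error under H₀: √(0.7399×0.2601/399) = 0.02196.
z = (0.80451 − 0.7399)/0.02196 = 0.06461/0.02196 = 2.942.
p-value = P(Z > 2.942) ≈ 0.0016.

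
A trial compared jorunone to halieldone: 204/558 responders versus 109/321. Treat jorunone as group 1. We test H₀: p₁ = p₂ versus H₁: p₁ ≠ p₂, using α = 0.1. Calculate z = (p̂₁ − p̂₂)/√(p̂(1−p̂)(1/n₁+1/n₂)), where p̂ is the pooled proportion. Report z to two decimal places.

p̂₁ = 204/558 ≈ 0.3656, p̂₂ = 109/321 ≈ 0.3396.
Pooled p̂ = (204+109)/(558+321) = 313/879 = 0.3561.
SE = √(p̂(1−p̂)(1/n₁+1/n₂)) = √(0.3561·0.6439·0.00490738) = √(0.00112521) = 0.0335.
z = (0.3656 − 0.3396)/0.0335 = 0.0260/0.0335 = 0.78.
p-value = 2·P(Z > 0.776) ≈ 0.4378. With α = 0.1, fail to reject H₀.

z = 0.78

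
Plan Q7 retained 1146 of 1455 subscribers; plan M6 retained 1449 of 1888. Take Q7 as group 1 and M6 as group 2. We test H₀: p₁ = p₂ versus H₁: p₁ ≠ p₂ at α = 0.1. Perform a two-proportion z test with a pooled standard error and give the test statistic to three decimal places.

p̂₁ = 1146/1455 = 0.78763, p̂₂ = 1449/1888 = 0.76748.
Pooled p̂ = (1146+1449)/(1455+1888) = 2595/3343 = 0.77625.
SE = √(p̂(1−p̂)(1/n₁+1/n₂)) = √(0.77625·0.22375·0.00121695) = √(0.000211367) = 0.01454.
z = (0.78763 − 0.76748)/0.01454 = 0.02015/0.01454 = 1.386.
Two-sided p-value ≈ 2·Φ(−1.386) = 0.1658; since p > α = 0.1, fail to reject H₀.

z = 1.386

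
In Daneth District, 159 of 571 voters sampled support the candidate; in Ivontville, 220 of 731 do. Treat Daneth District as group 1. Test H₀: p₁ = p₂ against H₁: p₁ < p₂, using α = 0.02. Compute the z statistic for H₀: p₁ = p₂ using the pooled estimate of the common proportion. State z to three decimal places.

p̂₁ = 159/571 = 0.27846, p̂₂ = 220/731 = 0.30096.
Pooled p̂ = (159+220)/(571+731) = 379/1302 = 0.29109.
SE = √(0.206357 × 0.0031193) = 0.02537.
z = (0.27846 − 0.30096)/0.02537 = -0.02250/0.02537 = -0.887.
p-value = P(Z < -0.887) ≈ 0.1876. With α = 0.02, fail to reject H₀.

z = -0.887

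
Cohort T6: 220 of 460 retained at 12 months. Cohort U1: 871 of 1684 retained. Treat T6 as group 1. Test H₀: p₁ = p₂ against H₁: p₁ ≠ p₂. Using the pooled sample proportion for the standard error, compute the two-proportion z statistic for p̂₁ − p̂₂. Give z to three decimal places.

p̂₁ = 220/460 ≈ 0.47826, p̂₂ = 871/1684 ≈ 0.51722.
Pooled p̂ = (220+871)/(460+1684) = 1091/2144 = 0.50886.
SE = √(0.249921 × 0.00276774) = 0.02630.
z = (0.47826 − 0.51722)/0.02630 = -0.03896/0.02630 = -1.481.
p-value = 2·P(Z > 1.481) ≈ 0.1385.

z = -1.481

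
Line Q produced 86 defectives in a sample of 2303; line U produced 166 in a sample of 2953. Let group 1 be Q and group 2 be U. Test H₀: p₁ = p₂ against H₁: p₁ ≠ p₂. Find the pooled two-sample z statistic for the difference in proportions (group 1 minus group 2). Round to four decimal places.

z = -3.1773

p̂₁ = 86/2303 ≈ 0.0373426, p̂₂ = 166/2953 ≈ 0.0562140.
Pooled p̂ = (86+166)/(2303+2953) = 252/5256 = 0.0479452.
SE = √(0.0456465 × 0.000772855) = 0.0059395.
z = (0.0373426 − 0.0562140)/0.0059395 = -0.0188714/0.0059395 = -3.1773.
p-value = 2·P(Z > 3.177) ≈ 0.0015.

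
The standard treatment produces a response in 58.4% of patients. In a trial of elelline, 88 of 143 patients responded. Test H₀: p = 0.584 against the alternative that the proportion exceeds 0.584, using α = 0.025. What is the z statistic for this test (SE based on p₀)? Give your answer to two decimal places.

p̂ = 88/143 ≈ 0.6154.
Standard error under H₀: √(0.584×0.416/143) = 0.0412.
z = (0.6154 − 0.584)/0.0412 = 0.0314/0.0412 = 0.76.
p-value = P(Z > 0.761) ≈ 0.2232; since p > α = 0.025, fail to reject H₀.

z = 0.76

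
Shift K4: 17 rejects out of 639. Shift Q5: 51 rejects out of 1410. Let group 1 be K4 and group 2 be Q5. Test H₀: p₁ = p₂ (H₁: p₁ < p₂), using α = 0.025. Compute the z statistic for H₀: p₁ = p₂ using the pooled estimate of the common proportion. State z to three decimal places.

z = -1.120

p̂₁ = 17/639 = 0.026604, p̂₂ = 51/1410 = 0.036170.
Pooled p̂ = (17+51)/(639+1410) = 68/2049 = 0.033187.
SE = √(0.0320855 × 0.00227417) = 0.008542.
z = (0.026604 − 0.036170)/0.008542 = -0.009566/0.008542 = -1.120.
p-value = P(Z < -1.120) ≈ 0.1314. With α = 0.025, fail to reject H₀.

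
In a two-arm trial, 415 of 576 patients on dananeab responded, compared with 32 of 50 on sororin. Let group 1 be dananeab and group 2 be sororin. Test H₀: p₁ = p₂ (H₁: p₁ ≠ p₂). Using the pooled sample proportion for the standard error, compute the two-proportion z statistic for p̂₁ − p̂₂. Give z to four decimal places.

p̂₁ = 415/576 ≈ 0.720486, p̂₂ = 32/50 ≈ 0.640000.
Pooled p̂ = (415+32)/(576+50) = 447/626 = 0.714058.
SE = √(p̂(1−p̂)(1/n₁+1/n₂)) = √(0.714058·0.285942·0.0217361) = √(0.00443807) = 0.066619.
z = (0.720486 − 0.640000)/0.066619 = 0.080486/0.066619 = 1.2082.

z = 1.2082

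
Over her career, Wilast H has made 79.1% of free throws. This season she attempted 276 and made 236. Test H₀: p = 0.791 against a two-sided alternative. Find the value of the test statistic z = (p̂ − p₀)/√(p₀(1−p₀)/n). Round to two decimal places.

p̂ = 236/276 = 0.8551.
Under H₀, SE = √(0.791·0.209/276) = √(0.000598982) = 0.0245.
z = (0.8551 − 0.791)/0.0245 = 0.0641/0.0245 = 2.62.
p-value = 2·P(Z > 2.618) ≈ 0.0088.

z = 2.62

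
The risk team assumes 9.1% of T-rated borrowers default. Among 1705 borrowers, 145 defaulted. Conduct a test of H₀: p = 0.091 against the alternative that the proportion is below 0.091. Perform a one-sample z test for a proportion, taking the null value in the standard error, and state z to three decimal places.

p̂ = 145/1705 ≈ 0.08504.
Standard error under H₀: √(0.091×0.909/1705) = 0.00697.
z = (0.08504 − 0.091)/0.00697 = -0.00596/0.00697 = -0.855.
p-value = P(Z < -0.855) ≈ 0.1962.

z = -0.855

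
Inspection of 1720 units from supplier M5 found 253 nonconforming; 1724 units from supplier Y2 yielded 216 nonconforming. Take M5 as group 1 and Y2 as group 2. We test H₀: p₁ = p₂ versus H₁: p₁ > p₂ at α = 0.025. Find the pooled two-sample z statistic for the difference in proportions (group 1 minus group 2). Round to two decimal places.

z = 1.87

p̂₁ = 253/1720 = 0.147093, p̂₂ = 216/1724 = 0.125290.
Pooled p̂ = (253+216)/(1720+1724) = 469/3444 = 0.136179.
SE = √(p̂(1−p̂)(1/n₁+1/n₂)) = √(0.136179·0.863821·0.00116144) = √(0.000136625) = 0.011689.
z = (0.147093 − 0.125290)/0.011689 = 0.021803/0.011689 = 1.87.
p-value = P(Z > 1.865) ≈ 0.0311, so at α = 0.025 we fail to reject H₀.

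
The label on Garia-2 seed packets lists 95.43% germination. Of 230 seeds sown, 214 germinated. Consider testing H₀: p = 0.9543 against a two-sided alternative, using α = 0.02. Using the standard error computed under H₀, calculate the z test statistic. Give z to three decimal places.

p̂ = 214/230 = 0.93043.
Under H₀, SE = √(0.9543·0.0457/230) = √(0.000189615) = 0.01377.
z = (0.93043 − 0.9543)/0.01377 = -0.02387/0.01377 = -1.733.
Two-sided p-value ≈ 2·Φ(−1.733) = 0.0831, so at α = 0.02 we fail to reject H₀.

z = -1.733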